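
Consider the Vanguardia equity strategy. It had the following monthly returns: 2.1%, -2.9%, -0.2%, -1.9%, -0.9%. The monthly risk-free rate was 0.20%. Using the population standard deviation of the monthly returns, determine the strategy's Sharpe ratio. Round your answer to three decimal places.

r̄ = (2.1 − 2.9 − 0.2 − 1.9 − 0.9) / 5 = -0.7600%
Population std dev = √[14.3920 / 5] = 1.6966%
Sharpe = (r̄ − rf) / σ = (-0.7600 − 0.2) / 1.6966 = -0.9600 / 1.6966 = -0.5658

-0.566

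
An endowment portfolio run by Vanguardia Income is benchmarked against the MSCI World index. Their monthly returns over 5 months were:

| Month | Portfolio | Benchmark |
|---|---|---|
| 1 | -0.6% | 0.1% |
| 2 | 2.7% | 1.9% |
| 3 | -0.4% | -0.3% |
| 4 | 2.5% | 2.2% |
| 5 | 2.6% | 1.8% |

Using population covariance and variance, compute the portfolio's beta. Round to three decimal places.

1.440

r̄p = 1.3600%,  r̄m = 1.1400%
Cov = Σ(rp − r̄p)(rm − r̄m) / 5 = 1.5236
Var(rm) = Σ(rm − r̄m)² / 5 = 1.0584
β = Cov / Var = 1.5236 / 1.0584 = 1.4395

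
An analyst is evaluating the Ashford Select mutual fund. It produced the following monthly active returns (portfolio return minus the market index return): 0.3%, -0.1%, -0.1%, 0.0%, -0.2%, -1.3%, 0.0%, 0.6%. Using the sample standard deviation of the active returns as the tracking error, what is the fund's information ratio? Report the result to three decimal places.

-0.182

r̄ = (0.3 − 0.1 − 0.1 + 0 − 0.2 − 1.3 + 0 + 0.6) / 8 = -0.80 / 8 = -0.1000%
Σ(r − r̄)² = (0.3 − (-0.1000))² + (-0.1 − (-0.1000))² + … = 2.1200
σ = √[2.1200 / 7] = 0.5503%
IR = r̄ / tracking error = -0.1000 / 0.5503 = -0.1817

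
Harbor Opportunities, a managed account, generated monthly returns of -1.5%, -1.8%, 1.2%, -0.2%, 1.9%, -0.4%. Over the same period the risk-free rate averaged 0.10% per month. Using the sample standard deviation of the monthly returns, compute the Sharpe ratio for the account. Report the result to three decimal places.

r̄ = (-1.5 − 1.8 + 1.2 − 0.2 + 1.9 − 0.4) / 6 = -0.80 / 6 = -0.1333%
Sample σ = √[Σ(r − r̄)² / 5] = √[10.6333 / 5] = √2.1267 = 1.4583%
Sharpe = (r̄ − rf) / σ = (-0.1333 − 0.1) / 1.4583 = -0.2333 / 1.4583 = -0.1600

-0.160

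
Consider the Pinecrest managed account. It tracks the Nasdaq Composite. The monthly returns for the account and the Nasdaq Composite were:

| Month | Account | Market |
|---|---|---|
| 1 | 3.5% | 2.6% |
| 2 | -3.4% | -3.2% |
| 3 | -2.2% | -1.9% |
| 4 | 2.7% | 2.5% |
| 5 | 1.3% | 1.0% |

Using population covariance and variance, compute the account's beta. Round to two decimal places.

1.15

r̄p = 0.3800%,  r̄m = 0.2000%
Cov = Σ(rp − r̄p)(rm − r̄m) / 5 = 6.3660
Var(rm) = Σ(rm − r̄m)² / 5 = 5.5320
β = Cov / Var = 6.3660 / 5.5320 = 1.1508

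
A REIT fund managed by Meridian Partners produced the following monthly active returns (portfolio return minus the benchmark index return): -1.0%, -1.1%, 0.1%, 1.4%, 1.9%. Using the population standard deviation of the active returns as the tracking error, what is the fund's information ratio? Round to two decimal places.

Mean return r̄ = 1.30 / 5 = 0.2600%
Σ(r − r̄)² = (-1 − 0.2600)² + (-1.1 − 0.2600)² + … = 7.4520
population σ = √(7.4520 / 5) = √1.4904 = 1.2208%
IR = r̄ / tracking error = 0.2600 / 1.2208 = 0.2130

0.21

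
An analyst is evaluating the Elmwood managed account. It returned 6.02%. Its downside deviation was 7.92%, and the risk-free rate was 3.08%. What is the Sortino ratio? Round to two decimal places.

0.37

Sortino = (Rp − Rf) / σd = (6.02% − 3.08%) / 7.92% = 2.94% / 7.92% = 0.3712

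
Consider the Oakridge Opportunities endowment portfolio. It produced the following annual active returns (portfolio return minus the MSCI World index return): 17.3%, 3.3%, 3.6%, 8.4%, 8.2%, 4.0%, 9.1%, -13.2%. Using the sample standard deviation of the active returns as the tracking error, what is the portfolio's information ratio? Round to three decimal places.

μ = (17.3 + 3.3 + 3.6 + 8.4 + 8.2 + 4 + 9.1 − 13.2) / 8 = 40.70 / 8 = 5.0875%
Σ(r − μ)² = (17.3 − 5.0875)² + (3.3 − 5.0875)² + … = 526.9288
sample σ = √(526.9288 / 7) = √75.2755 = 8.6761%
IR = μ / tracking error = 5.0875 / 8.6761 = 0.5864

0.586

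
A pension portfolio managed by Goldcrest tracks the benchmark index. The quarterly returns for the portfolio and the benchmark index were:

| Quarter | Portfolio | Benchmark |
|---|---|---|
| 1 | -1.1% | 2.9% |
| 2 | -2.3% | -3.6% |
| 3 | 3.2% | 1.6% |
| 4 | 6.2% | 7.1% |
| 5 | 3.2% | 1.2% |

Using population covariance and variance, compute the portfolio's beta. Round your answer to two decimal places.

r̄p = 1.8400%,  r̄m = 1.8400%
Cov = Σ(rp − r̄p)(rm − r̄m) / 5 = 8.2284
Var(rm) = Σ(rm − r̄m)² / 5 = 11.7704
β = Cov / Var = 8.2284 / 11.7704 = 0.6991

0.70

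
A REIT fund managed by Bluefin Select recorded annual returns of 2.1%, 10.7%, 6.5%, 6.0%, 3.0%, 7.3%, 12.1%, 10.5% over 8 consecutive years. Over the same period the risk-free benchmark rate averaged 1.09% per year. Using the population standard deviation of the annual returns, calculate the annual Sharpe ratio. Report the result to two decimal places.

1.82

Mean return μ = 58.20 / 8 = 7.2750%
Σ(r − μ)² = (2.1 − 7.2750)² + (10.7 − 7.2750)² + (6.5 − 7.2750)² + … = 92.6950
population σ = √(92.6950 / 8) = √11.5869 = 3.4040%
Sharpe = (μ − rf) / σ = (7.2750 − 1.09) / 3.4040 = 6.1850 / 3.4040 = 1.8170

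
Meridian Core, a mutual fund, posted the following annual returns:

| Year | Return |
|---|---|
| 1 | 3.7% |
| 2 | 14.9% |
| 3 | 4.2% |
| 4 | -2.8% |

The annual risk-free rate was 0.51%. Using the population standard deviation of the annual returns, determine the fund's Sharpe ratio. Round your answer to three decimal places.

0.707

r̄ = (3.7 + 14.9 + 4.2 − 2.8) / 4 = 5.0000%
Σ(r − r̄)² = 161.1800; population σ = √(161.1800/4) = 6.3478%
Sharpe = (r̄ − rf) / σ = (5.0000 − 0.51) / 6.3478 = 4.4900 / 6.3478 = 0.7073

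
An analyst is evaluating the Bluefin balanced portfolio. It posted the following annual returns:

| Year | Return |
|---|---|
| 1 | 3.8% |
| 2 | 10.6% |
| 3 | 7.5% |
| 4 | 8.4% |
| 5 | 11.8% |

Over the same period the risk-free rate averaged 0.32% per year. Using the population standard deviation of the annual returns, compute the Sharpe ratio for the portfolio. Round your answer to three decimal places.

r̄ = (3.8 + 10.6 + 7.5 + 8.4 + 11.8) / 5 = 42.10 / 5 = 8.4200%
Σ(r − r̄)² = (3.8 − 8.4200)² + (10.6 − 8.4200)² + (7.5 − 8.4200)² + … = 38.3680
population σ = √(38.3680 / 5) = √7.6736 = 2.7701%
Sharpe = (r̄ − rf) / σ = (8.4200 − 0.32) / 2.7701 = 8.1000 / 2.7701 = 2.9241

2.924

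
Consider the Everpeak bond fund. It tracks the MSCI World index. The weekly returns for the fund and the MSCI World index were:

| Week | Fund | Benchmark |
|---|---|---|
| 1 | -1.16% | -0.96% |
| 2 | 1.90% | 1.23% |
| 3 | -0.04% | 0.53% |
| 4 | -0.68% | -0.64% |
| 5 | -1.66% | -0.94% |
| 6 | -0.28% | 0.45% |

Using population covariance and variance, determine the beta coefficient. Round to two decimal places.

r̄p = -0.3200%,  r̄m = -0.0550%
Cov = Σ(rp − r̄p)(rm − r̄m) / 6 = 0.8656
Var(rm) = Σ(rm − r̄m)² / 6 = 0.6988
β = Cov / Var = 0.8656 / 0.6988 = 1.2387

1.24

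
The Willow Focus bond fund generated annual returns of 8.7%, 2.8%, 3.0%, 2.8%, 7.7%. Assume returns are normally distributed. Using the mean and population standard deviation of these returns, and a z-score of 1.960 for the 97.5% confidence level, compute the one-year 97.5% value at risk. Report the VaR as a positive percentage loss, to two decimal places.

r̄ = (8.7 + 2.8 + 3 + 2.8 + 7.7) / 5 = 25.00 / 5 = 5.0000%
Σ(r − r̄)² = (8.7 − 5.0000)² + (2.8 − 5.0000)² + (3 − 5.0000)² + … = 34.6600
σ = √[34.6600 / 5] = 2.6329%
VaR = −(r̄ − z·σ) = −(5.0000 − 1.960 × 2.6329) = −(-0.1605) = 0.1605%

0.16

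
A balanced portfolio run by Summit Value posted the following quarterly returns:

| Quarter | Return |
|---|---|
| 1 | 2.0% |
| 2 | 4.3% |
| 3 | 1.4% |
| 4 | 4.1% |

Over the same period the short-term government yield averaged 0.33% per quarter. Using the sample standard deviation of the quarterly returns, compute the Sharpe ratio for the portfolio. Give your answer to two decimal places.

1.79

μ = (2 + 4.3 + 1.4 + 4.1) / 4 = 2.9500%
Σ(r − μ)² = 6.4500; sample σ = √(6.4500/3) = 1.4663%
Sharpe = (μ − rf) / σ = (2.9500 − 0.33) / 1.4663 = 2.6200 / 1.4663 = 1.7868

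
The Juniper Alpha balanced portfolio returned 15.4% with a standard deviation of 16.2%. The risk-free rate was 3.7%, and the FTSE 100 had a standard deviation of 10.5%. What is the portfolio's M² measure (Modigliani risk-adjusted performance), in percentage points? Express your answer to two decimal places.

Sharpe = (Rp − Rf) / σp = (15.4% − 3.7%) / 16.2% = 0.7222
M² = Rf + Sharpe × σm = 3.7% + 0.7222 × 10.5% = 11.2831%

11.28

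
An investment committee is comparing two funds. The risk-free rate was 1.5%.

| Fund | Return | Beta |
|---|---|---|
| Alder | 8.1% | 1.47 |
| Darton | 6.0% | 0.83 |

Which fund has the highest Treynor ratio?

Darton

Alder: Treynor = (8.1% − 1.5%) / 1.47 = 4.490
Darton: Treynor = (6.0% − 1.5%) / 0.83 = 5.422
Highest: Darton (5.422).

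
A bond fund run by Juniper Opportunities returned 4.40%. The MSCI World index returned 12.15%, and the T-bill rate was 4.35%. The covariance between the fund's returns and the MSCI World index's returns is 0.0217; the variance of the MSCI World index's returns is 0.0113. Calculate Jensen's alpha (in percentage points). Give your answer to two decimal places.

-14.93

β = Cov / Var = 0.0217 / 0.0113 = 1.9204
E[R] = Rf + β(Rm − Rf) = 4.35% + 1.9204 × (12.15% − 4.35%) = 19.3291%
α = Rp − E[R] = 4.40% − 19.3291% = -14.9291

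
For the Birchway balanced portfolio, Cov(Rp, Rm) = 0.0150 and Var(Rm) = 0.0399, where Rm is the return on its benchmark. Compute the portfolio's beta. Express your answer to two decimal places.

β = Cov(Rp, Rm) / Var(Rm) = 0.0150 / 0.0399 = 0.3759

0.38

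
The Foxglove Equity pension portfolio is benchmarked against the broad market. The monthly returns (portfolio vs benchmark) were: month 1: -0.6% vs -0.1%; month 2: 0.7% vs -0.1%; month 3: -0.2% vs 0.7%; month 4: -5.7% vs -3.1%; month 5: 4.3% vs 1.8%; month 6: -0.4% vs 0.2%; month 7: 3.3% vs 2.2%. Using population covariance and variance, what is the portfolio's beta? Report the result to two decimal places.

1.80

r̄p = 0.2000%,  r̄m = 0.2286%
Cov = Σ(rp − r̄p)(rm − r̄m) / 7 = 4.5886
Var(rm) = Σ(rm − r̄m)² / 7 = 2.5535
β = Cov / Var = 4.5886 / 2.5535 = 1.7970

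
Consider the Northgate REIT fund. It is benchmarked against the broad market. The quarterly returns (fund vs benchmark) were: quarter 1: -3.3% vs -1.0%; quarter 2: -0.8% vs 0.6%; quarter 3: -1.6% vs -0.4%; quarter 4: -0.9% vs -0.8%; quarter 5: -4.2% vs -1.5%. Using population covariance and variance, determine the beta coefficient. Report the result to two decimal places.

r̄p = -2.1600%,  r̄m = -0.6200%
Cov = Σ(rp − r̄p)(rm − r̄m) / 5 = 0.7568
Var(rm) = Σ(rm − r̄m)² / 5 = 0.4976
β = Cov / Var = 0.7568 / 0.4976 = 1.5209

1.52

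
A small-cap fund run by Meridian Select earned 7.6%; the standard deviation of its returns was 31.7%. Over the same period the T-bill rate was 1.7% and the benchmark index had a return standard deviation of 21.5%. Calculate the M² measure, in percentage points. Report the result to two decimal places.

Sharpe = (Rp − Rf) / σp = (7.6% − 1.7%) / 31.7% = 0.1861
M² = Rf + Sharpe × σm = 1.7% + 0.1861 × 21.5% = 5.7012%

5.70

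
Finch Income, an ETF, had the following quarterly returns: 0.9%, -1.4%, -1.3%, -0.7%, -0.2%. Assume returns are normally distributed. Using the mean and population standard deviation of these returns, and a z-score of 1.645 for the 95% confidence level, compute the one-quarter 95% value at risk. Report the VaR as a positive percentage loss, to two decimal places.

1.92

r̄ = (0.9 − 1.4 − 1.3 − 0.7 − 0.2) / 5 = -0.5400%
Population std dev = √[3.5320 / 5] = 0.8405%
VaR = −(r̄ − z·σ) = −(-0.5400 − 1.645 × 0.8405) = −(-1.9226) = 1.9226%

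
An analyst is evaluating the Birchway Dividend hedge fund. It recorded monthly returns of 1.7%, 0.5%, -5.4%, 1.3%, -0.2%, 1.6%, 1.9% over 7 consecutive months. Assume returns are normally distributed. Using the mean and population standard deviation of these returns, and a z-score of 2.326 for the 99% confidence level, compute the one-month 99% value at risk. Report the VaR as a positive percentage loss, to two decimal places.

Mean return μ = 1.40 / 7 = 0.2000%
Population std dev = √[39.9200 / 7] = 2.3881%
VaR = −(μ − z·σ) = −(0.2000 − 2.326 × 2.3881) = −(-5.3547) = 5.3547%

5.35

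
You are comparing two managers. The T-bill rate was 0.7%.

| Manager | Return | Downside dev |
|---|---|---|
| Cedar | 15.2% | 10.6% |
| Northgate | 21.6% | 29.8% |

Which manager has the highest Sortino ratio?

Cedar

Cedar: Sortino ratio = (15.2% − 0.7%) / 10.6% = 1.368
Northgate: Sortino ratio = (21.6% − 0.7%) / 29.8% = 0.701
Highest: Cedar (1.368).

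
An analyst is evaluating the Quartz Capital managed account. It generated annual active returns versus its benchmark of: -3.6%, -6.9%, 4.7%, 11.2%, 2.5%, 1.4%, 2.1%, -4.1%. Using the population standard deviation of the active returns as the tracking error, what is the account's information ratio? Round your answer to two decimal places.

0.17

r̄ = (-3.6 − 6.9 + 4.7 + 11.2 + 2.5 + 1.4 + 2.1 − 4.1) / 8 = 0.9125%
Population std dev = √[230.8688 / 8] = 5.3720%
IR = r̄ / tracking error = 0.9125 / 5.3720 = 0.1699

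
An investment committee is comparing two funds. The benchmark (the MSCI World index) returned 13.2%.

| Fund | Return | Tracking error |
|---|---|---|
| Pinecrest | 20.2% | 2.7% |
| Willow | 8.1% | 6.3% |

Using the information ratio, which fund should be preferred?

Pinecrest: IR = (20.2% − 13.2%) / 2.7% = 2.593
Willow: IR = (8.1% − 13.2%) / 6.3% = -0.810
Highest: Pinecrest (2.593).

Pinecrest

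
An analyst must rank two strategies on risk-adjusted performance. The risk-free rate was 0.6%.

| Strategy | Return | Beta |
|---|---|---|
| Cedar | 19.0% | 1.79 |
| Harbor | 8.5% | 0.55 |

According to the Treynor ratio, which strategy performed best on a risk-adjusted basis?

Harbor

Cedar: Treynor = (19.0% − 0.6%) / 1.79 = 10.279
Harbor: Treynor = (8.5% − 0.6%) / 0.55 = 14.364
Highest: Harbor (14.364).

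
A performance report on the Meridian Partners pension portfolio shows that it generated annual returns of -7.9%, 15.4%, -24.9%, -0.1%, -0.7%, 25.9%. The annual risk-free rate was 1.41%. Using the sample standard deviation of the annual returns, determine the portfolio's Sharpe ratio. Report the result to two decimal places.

-0.01

r̄ = (-7.9 + 15.4 − 24.9 − 0.1 − 0.7 + 25.9) / 6 = 7.70 / 6 = 1.2833%
Sample std dev = √[1581.0083 / 5] = 17.7821%
Sharpe = (r̄ − rf) / σ = (1.2833 − 1.41) / 17.7821 = -0.1267 / 17.7821 = -0.0071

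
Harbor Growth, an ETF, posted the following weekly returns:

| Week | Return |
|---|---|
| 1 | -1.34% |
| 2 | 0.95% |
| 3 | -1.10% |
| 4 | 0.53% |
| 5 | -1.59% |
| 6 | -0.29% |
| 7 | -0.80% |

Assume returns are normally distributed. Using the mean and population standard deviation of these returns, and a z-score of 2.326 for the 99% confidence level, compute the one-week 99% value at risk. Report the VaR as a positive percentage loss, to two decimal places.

2.59

Mean return μ = -3.640 / 7 = -0.5200%
Σ(r − μ)² = (-1.34 − (-0.5200))² + (0.95 − (-0.5200))² + (-1.1 − (-0.5200))² + … = 5.5484
population σ = √(5.5484 / 7) = √0.7926 = 0.8903%
VaR = −(μ − z·σ) = −(-0.5200 − 2.326 × 0.8903) = −(-2.5908) = 2.5908%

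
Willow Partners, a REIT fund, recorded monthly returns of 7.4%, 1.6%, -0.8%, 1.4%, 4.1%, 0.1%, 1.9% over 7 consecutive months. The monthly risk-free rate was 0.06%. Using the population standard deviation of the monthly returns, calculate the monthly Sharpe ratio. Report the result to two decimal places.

0.86

r̄ = (7.4 + 1.6 − 0.8 + 1.4 + 4.1 + 0.1 + 1.9) / 7 = 15.70 / 7 = 2.2429%
Σ(r − r̄)² = 45.1371; population σ = √(45.1371/7) = 2.5393%
Sharpe = (r̄ − rf) / σ = (2.2429 − 0.06) / 2.5393 = 2.1829 / 2.5393 = 0.8596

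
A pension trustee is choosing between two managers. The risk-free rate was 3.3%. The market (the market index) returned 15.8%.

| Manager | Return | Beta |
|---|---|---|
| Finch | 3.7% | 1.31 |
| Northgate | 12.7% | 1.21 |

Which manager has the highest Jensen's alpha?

Northgate

Finch: α = 3.7% − [3.3% + 1.31 × (15.8% − 3.3%)] = -15.975
Northgate: α = 12.7% − [3.3% + 1.21 × (15.8% − 3.3%)] = -5.725
Highest: Northgate (-5.725).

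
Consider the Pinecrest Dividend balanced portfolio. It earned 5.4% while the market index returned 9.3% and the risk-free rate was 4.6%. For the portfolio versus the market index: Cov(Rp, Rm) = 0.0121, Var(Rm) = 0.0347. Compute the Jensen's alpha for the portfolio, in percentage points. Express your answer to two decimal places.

-0.84

β = Cov / Var = 0.0121 / 0.0347 = 0.3487
E[R] = Rf + β(Rm − Rf) = 4.6% + 0.3487 × (9.3% − 4.6%) = 6.2389%
α = Rp − E[R] = 5.4% − 6.2389% = -0.8389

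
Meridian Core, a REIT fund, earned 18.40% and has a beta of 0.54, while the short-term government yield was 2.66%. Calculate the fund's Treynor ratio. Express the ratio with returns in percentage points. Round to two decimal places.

Treynor = (Rp − Rf) / β = (18.40% − 2.66%) / 0.54 = 15.74 / 0.54 = 29.1481

29.15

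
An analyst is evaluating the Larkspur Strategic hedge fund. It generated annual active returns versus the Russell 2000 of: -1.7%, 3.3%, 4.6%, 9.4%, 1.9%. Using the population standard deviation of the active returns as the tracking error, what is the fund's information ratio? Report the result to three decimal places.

μ = (-1.7 + 3.3 + 4.6 + 9.4 + 1.9) / 5 = 3.5000%
Population std dev = √[65.6600 / 5] = 3.6238%
IR = μ / tracking error = 3.5000 / 3.6238 = 0.9658

0.966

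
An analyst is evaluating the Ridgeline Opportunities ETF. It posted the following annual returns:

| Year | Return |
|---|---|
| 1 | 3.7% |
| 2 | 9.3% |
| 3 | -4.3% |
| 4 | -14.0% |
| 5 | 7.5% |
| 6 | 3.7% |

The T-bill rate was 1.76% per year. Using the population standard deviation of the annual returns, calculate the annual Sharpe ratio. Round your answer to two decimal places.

-0.10

r̄ = (3.7 + 9.3 − 4.3 − 14 + 7.5 + 3.7) / 6 = 0.9833%
Population σ = √[Σ(r − r̄)² / 6] = √[378.8083 / 6] = √63.1347 = 7.9457%
Sharpe = (r̄ − rf) / σ = (0.9833 − 1.76) / 7.9457 = -0.7767 / 7.9457 = -0.0978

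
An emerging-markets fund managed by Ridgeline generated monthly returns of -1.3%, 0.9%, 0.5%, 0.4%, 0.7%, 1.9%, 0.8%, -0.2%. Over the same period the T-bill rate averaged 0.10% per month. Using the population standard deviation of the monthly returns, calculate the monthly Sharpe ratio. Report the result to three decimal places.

Mean return r̄ = 3.70 / 8 = 0.4625%
Population std dev = √[5.9788 / 8] = 0.8645%
Sharpe = (r̄ − rf) / σ = (0.4625 − 0.1) / 0.8645 = 0.3625 / 0.8645 = 0.4193

0.419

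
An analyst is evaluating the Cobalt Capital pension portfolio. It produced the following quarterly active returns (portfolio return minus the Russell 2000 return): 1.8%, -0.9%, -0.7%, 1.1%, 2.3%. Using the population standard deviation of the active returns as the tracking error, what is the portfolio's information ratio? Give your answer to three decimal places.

0.554

Mean return r̄ = 3.60 / 5 = 0.7200%
Σ(r − r̄)² = (1.8 − 0.7200)² + (-0.9 − 0.7200)² + … = 8.4480
population σ = √(8.4480 / 5) = √1.6896 = 1.2998%
IR = r̄ / tracking error = 0.7200 / 1.2998 = 0.5539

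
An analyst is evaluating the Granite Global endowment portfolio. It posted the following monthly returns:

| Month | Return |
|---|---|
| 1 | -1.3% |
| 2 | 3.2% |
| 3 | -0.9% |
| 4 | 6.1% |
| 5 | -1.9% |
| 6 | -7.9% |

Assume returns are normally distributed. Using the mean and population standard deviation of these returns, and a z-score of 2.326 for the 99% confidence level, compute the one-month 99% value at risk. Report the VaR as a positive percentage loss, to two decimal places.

10.62

r̄ = (-1.3 + 3.2 − 0.9 + 6.1 − 1.9 − 7.9) / 6 = -0.4500%
Σ(r − r̄)² = 114.7550; population σ = √(114.7550/6) = 4.3733%
VaR = −(r̄ − z·σ) = −(-0.4500 − 2.326 × 4.3733) = −(-10.6223) = 10.6223%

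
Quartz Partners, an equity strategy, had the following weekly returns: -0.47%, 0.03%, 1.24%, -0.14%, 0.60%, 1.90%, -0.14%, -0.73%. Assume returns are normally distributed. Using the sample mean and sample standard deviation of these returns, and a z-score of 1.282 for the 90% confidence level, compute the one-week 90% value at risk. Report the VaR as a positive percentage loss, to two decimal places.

0.87

Mean return r̄ = 2.290 / 8 = 0.2863%
Σ(r − r̄)² = (-0.47 − 0.2863)² + (0.03 − 0.2863)² + … = 5.6460
σ = √[5.6460 / 7] = 0.8981%
VaR = −(r̄ − z·σ) = −(0.2863 − 1.282 × 0.8981) = −(-0.8651) = 0.8651%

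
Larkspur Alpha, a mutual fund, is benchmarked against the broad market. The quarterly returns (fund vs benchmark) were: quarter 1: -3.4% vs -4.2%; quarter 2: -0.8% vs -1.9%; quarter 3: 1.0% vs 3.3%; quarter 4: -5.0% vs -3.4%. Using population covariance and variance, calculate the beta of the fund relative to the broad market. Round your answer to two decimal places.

0.69

r̄p = -2.0500%,  r̄m = -1.5500%
Cov = Σ(rp − r̄p)(rm − r̄m) / 4 = 5.8475
Var(rm) = Σ(rm − r̄m)² / 4 = 8.5225
β = Cov / Var = 5.8475 / 8.5225 = 0.6861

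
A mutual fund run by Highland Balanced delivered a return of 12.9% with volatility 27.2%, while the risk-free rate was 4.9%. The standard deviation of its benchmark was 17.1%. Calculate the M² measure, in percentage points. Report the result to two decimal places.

Sharpe = (Rp − Rf) / σp = (12.9% − 4.9%) / 27.2% = 0.2941
M² = Rf + Sharpe × σm = 4.9% + 0.2941 × 17.1% = 9.9291%

9.93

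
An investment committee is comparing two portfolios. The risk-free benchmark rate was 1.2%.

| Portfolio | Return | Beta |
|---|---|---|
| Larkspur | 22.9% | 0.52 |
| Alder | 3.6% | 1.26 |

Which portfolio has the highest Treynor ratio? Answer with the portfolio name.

Larkspur: Treynor = (22.9% − 1.2%) / 0.52 = 41.731
Alder: Treynor = (3.6% − 1.2%) / 1.26 = 1.905
Highest: Larkspur (41.731).

Larkspur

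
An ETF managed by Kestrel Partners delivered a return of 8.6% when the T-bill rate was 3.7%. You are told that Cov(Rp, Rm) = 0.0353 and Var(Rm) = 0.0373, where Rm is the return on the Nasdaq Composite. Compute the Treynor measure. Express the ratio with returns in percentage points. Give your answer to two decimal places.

β = Cov / Var = 0.0353 / 0.0373 = 0.9464
Treynor = (Rp − Rf) / β = (8.6% − 3.7%) / 0.9464 = 4.90 / 0.9464 = 5.1775

5.18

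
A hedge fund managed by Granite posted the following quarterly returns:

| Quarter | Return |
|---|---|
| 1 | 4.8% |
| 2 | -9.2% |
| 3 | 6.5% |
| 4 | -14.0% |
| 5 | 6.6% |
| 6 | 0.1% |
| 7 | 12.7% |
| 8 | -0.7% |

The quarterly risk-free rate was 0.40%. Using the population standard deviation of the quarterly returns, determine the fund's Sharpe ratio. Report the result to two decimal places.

Mean return μ = 6.80 / 8 = 0.8500%
Σ(r − μ)² = (4.8 − 0.8500)² + (-9.2 − 0.8500)² + (6.5 − 0.8500)² + … = 545.5000
σ = √[545.5000 / 8] = 8.2576%
Sharpe = (μ − rf) / σ = (0.8500 − 0.4) / 8.2576 = 0.4500 / 8.2576 = 0.0545

0.05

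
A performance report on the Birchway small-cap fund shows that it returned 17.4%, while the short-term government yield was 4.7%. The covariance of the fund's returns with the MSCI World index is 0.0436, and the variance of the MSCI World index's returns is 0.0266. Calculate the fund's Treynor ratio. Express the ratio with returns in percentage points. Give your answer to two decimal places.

7.75

β = Cov / Var = 0.0436 / 0.0266 = 1.6391
Treynor = (Rp − Rf) / β = (17.4% − 4.7%) / 1.6391 = 12.70 / 1.6391 = 7.7482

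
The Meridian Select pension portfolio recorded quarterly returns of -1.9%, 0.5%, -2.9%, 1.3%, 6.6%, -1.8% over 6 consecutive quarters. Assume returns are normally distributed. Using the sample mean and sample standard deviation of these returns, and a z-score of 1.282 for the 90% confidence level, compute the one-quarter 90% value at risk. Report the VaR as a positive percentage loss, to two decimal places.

r̄ = (-1.9 + 0.5 − 2.9 + 1.3 + 6.6 − 1.8) / 6 = 0.3000%
Σ(r − r̄)² = 60.2200; sample σ = √(60.2200/5) = 3.4704%
VaR = −(r̄ − z·σ) = −(0.3000 − 1.282 × 3.4704) = −(-4.1491) = 4.1491%

4.15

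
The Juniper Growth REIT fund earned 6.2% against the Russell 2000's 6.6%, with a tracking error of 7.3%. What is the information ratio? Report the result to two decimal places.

-0.05

IR = (Rp − Rb) / TE = (6.2% − 6.6%) / 7.3% = -0.40% / 7.3% = -0.0548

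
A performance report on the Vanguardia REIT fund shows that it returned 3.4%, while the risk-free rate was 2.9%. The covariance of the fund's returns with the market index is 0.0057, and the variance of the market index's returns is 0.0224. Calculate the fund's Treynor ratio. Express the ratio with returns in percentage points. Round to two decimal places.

1.96

β = Cov / Var = 0.0057 / 0.0224 = 0.2545
Treynor = (Rp − Rf) / β = (3.4% − 2.9%) / 0.2545 = 0.50 / 0.2545 = 1.9646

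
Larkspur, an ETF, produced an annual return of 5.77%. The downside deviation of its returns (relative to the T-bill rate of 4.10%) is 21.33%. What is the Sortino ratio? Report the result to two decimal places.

0.08

Sortino = (Rp − Rf) / σd = (5.77% − 4.10%) / 21.33% = 1.67% / 21.33% = 0.0783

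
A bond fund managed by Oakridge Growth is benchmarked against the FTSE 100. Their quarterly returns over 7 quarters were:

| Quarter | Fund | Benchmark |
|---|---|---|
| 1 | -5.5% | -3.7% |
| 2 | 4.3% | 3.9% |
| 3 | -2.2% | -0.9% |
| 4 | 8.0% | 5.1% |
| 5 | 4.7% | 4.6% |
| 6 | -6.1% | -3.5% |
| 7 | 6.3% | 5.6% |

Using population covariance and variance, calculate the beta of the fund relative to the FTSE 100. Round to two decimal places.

1.39

r̄p = 1.3571%,  r̄m = 1.5857%
Cov = Σ(rp − r̄p)(rm − r̄m) / 7 = 20.4408
Var(rm) = Σ(rm − r̄m)² / 7 = 14.6984
β = Cov / Var = 20.4408 / 14.6984 = 1.3907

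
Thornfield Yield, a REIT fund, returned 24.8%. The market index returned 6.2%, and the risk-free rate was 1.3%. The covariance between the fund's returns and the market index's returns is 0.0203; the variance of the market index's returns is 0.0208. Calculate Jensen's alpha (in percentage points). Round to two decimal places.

β = Cov / Var = 0.0203 / 0.0208 = 0.9760
E[R] = Rf + β(Rm − Rf) = 1.3% + 0.9760 × (6.2% − 1.3%) = 6.0824%
α = Rp − E[R] = 24.8% − 6.0824% = 18.7176

18.72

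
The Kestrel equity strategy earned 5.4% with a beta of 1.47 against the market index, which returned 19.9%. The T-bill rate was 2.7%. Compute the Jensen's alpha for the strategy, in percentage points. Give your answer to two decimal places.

CAPM expected return = Rf + β(Rm − Rf) = 2.7% + 1.47 × (19.9% − 2.7%) = 2.7 + 1.47 × 17.20 = 27.9840%
Jensen's α = Rp − E[R] = 5.4% − 27.9840% = -22.5840

-22.58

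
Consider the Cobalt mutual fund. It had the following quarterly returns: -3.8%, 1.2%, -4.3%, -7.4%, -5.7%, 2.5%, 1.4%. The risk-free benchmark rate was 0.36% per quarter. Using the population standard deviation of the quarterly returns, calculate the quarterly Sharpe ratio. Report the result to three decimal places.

-0.731

Mean return r̄ = -16.10 / 7 = -2.3000%
Σ(r − r̄)² = 92.8000; population σ = √(92.8000/7) = 3.6410%
Sharpe = (r̄ − rf) / σ = (-2.3000 − 0.36) / 3.6410 = -2.6600 / 3.6410 = -0.7306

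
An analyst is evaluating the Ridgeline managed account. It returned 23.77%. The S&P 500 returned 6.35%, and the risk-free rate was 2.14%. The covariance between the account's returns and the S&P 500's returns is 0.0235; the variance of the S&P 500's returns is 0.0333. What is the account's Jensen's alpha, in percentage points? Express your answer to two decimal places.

18.66

β = Cov / Var = 0.0235 / 0.0333 = 0.7057
E[R] = Rf + β(Rm − Rf) = 2.14% + 0.7057 × (6.35% − 2.14%) = 5.1110%
α = Rp − E[R] = 23.77% − 5.1110% = 18.6590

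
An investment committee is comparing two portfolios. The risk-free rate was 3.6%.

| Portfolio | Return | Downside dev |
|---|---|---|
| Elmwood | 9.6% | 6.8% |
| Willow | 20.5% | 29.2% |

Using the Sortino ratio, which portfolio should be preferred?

Elmwood

Elmwood: Sortino ratio = (9.6% − 3.6%) / 6.8% = 0.882
Willow: Sortino ratio = (20.5% − 3.6%) / 29.2% = 0.579
Highest: Elmwood (0.882).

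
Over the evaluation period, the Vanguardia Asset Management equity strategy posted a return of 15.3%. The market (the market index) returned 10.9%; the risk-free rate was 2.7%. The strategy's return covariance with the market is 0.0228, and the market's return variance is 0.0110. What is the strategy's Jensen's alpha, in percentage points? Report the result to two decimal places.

-4.40

β = Cov / Var = 0.0228 / 0.0110 = 2.0727
E[R] = Rf + β(Rm − Rf) = 2.7% + 2.0727 × (10.9% − 2.7%) = 19.6961%
α = Rp − E[R] = 15.3% − 19.6961% = -4.3961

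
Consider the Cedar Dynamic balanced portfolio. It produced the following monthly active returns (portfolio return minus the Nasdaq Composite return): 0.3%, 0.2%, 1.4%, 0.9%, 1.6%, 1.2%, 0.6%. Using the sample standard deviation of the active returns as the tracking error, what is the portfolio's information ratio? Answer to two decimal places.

1.63

r̄ = (0.3 + 0.2 + 1.4 + 0.9 + 1.6 + 1.2 + 0.6) / 7 = 0.8857%
Σ(r − r̄)² = 1.7686; sample σ = √(1.7686/6) = 0.5429%
IR = r̄ / tracking error = 0.8857 / 0.5429 = 1.6314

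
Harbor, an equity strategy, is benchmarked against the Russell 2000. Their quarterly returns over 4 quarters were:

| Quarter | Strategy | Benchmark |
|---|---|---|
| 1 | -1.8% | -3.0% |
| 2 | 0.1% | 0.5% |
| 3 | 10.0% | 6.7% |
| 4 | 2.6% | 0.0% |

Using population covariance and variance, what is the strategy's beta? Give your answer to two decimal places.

r̄p = 2.7250%,  r̄m = 1.0500%
Cov = Σ(rp − r̄p)(rm − r̄m) / 4 = 15.2513
Var(rm) = Σ(rm − r̄m)² / 4 = 12.4325
β = Cov / Var = 15.2513 / 12.4325 = 1.2267

1.23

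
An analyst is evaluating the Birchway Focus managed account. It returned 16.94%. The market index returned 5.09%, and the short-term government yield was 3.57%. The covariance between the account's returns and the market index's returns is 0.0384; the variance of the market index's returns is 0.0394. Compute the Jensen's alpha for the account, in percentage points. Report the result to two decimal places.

11.89

β = Cov / Var = 0.0384 / 0.0394 = 0.9746
E[R] = Rf + β(Rm − Rf) = 3.57% + 0.9746 × (5.09% − 3.57%) = 5.0514%
α = Rp − E[R] = 16.94% − 5.0514% = 11.8886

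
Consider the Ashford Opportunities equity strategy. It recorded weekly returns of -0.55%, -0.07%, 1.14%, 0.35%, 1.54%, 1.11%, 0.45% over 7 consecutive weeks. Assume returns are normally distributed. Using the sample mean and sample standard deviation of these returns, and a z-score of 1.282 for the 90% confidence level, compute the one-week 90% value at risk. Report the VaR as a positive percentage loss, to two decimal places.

Mean return r̄ = 3.970 / 7 = 0.5671%
Σ(r − r̄)² = 3.2841; sample σ = √(3.2841/6) = 0.7398%
VaR = −(r̄ − z·σ) = −(0.5671 − 1.282 × 0.7398) = −(-0.3813) = 0.3813%

0.38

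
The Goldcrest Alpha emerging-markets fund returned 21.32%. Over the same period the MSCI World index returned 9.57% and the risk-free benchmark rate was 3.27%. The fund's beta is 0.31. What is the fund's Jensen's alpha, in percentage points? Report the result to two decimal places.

16.10

CAPM expected return = Rf + β(Rm − Rf) = 3.27% + 0.31 × (9.57% − 3.27%) = 3.27 + 0.31 × 6.30 = 5.2230%
Jensen's α = Rp − E[R] = 21.32% − 5.2230% = 16.0970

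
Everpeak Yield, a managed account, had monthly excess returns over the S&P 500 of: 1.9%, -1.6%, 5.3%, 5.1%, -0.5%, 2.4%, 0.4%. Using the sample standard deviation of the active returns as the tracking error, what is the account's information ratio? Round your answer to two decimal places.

0.70

r̄ = (1.9 − 1.6 + 5.3 + 5.1 − 0.5 + 2.4 + 0.4) / 7 = 1.8571%
Sample std dev = √[42.2971 / 6] = 2.6551%
IR = r̄ / tracking error = 1.8571 / 2.6551 = 0.6994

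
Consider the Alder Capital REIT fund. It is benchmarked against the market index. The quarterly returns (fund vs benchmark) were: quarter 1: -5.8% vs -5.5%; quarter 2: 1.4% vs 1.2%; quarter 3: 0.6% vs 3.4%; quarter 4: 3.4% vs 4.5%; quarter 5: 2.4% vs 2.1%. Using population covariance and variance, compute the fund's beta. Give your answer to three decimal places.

0.874

r̄p = 0.4000%,  r̄m = 1.1400%
Cov = Σ(rp − r̄p)(rm − r̄m) / 5 = 10.7360
Var(rm) = Σ(rm − r̄m)² / 5 = 12.2824
β = Cov / Var = 10.7360 / 12.2824 = 0.8741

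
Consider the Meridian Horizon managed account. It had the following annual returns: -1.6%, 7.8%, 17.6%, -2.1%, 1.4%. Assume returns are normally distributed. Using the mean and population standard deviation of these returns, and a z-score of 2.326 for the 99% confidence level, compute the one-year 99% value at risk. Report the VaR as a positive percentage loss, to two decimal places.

r̄ = (-1.6 + 7.8 + 17.6 − 2.1 + 1.4) / 5 = 4.6200%
Σ(r − r̄)² = 272.8080; population σ = √(272.8080/5) = 7.3866%
VaR = −(r̄ − z·σ) = −(4.6200 − 2.326 × 7.3866) = −(-12.5612) = 12.5612%

12.56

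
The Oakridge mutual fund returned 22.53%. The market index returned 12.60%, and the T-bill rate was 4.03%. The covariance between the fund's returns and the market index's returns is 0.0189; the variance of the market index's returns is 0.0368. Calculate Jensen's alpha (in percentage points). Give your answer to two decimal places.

14.10

β = Cov / Var = 0.0189 / 0.0368 = 0.5136
E[R] = Rf + β(Rm − Rf) = 4.03% + 0.5136 × (12.60% − 4.03%) = 8.4316%
α = Rp − E[R] = 22.53% − 8.4316% = 14.0984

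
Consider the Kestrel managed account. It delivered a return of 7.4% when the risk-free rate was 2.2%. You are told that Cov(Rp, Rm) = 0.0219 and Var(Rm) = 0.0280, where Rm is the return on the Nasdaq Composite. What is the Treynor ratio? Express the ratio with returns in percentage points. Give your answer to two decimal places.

β = Cov / Var = 0.0219 / 0.0280 = 0.7821
Treynor = (Rp − Rf) / β = (7.4% − 2.2%) / 0.7821 = 5.20 / 0.7821 = 6.6488

6.65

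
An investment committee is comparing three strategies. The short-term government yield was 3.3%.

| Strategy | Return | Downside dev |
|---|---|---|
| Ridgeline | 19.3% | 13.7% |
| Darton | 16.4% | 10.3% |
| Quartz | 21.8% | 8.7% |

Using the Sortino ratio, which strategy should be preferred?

Ridgeline: Sortino ratio = (19.3% − 3.3%) / 13.7% = 1.168
Darton: Sortino ratio = (16.4% − 3.3%) / 10.3% = 1.272
Quartz: Sortino ratio = (21.8% − 3.3%) / 8.7% = 2.126
Highest: Quartz (2.126).

Quartz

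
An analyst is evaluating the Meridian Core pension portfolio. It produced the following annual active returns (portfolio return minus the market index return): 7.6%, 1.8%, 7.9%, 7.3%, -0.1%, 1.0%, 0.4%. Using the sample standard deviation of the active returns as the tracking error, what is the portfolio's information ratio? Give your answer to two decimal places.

1.00

r̄ = (7.6 + 1.8 + 7.9 + 7.3 − 0.1 + 1 + 0.4) / 7 = 3.7000%
Σ(r − r̄)² = (7.6 − 3.7000)² + (1.8 − 3.7000)² + … = 82.0400
sample σ = √(82.0400 / 6) = √13.6733 = 3.6977%
IR = r̄ / tracking error = 3.7000 / 3.6977 = 1.0006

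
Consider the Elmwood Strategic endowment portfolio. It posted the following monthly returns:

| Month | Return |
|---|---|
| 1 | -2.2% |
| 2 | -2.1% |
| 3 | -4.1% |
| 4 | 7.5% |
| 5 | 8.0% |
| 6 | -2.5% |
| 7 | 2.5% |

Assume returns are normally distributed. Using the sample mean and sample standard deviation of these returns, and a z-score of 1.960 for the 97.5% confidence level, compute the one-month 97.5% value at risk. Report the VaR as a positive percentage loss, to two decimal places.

8.84

Mean return μ = 7.10 / 7 = 1.0143%
Sample std dev = √[151.6086 / 6] = 5.0267%
VaR = −(μ − z·σ) = −(1.0143 − 1.960 × 5.0267) = −(-8.8380) = 8.8380%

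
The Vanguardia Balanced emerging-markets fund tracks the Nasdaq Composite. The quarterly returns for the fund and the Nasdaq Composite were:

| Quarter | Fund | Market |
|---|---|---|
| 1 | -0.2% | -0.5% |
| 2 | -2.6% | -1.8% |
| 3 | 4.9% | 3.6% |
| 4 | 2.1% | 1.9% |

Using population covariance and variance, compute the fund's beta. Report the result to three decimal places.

1.317

r̄p = 1.0500%,  r̄m = 0.8000%
Cov = Σ(rp − r̄p)(rm − r̄m) / 4 = 5.7625
Var(rm) = Σ(rm − r̄m)² / 4 = 4.3750
β = Cov / Var = 5.7625 / 4.3750 = 1.3171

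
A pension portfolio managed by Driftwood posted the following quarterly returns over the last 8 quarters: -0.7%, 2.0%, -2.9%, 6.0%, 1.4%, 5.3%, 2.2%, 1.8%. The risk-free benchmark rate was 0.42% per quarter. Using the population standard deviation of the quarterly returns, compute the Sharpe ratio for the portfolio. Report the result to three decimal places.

r̄ = (-0.7 + 2 − 2.9 + 6 + 1.4 + 5.3 + 2.2 + 1.8) / 8 = 15.10 / 8 = 1.8875%
Σ(r − r̄)² = 58.5288; population σ = √(58.5288/8) = 2.7048%
Sharpe = (r̄ − rf) / σ = (1.8875 − 0.42) / 2.7048 = 1.4675 / 2.7048 = 0.5426

0.543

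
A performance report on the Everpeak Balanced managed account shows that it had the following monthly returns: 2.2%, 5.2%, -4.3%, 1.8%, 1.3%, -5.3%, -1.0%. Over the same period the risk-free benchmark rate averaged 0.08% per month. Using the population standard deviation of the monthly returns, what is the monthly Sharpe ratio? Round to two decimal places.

-0.03

μ = (2.2 + 5.2 − 4.3 + 1.8 + 1.3 − 5.3 − 1) / 7 = -0.0143%
Population std dev = √[84.3886 / 7] = 3.4721%
Sharpe = (μ − rf) / σ = (-0.0143 − 0.08) / 3.4721 = -0.0943 / 3.4721 = -0.0272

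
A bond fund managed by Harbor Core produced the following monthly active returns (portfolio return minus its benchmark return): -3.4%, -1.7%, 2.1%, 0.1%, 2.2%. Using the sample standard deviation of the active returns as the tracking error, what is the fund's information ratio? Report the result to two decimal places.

r̄ = (-3.4 − 1.7 + 2.1 + 0.1 + 2.2) / 5 = -0.70 / 5 = -0.1400%
Sample σ = √[Σ(r − r̄)² / 4] = √[23.6120 / 4] = √5.9030 = 2.4296%
IR = r̄ / tracking error = -0.1400 / 2.4296 = -0.0576

-0.06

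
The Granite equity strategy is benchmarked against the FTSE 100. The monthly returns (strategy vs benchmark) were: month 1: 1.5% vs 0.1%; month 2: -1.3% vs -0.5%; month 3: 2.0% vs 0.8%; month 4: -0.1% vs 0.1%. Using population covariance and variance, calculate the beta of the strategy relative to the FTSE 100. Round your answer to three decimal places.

r̄p = 0.5250%,  r̄m = 0.1250%
Cov = Σ(rp − r̄p)(rm − r̄m) / 4 = 0.5319
Var(rm) = Σ(rm − r̄m)² / 4 = 0.2119
β = Cov / Var = 0.5319 / 0.2119 = 2.5101

2.510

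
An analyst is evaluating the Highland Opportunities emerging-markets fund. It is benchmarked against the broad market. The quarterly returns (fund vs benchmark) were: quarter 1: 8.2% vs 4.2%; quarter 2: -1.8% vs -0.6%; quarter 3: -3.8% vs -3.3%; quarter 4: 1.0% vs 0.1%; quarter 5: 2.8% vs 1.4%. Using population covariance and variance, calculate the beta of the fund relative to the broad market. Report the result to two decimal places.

1.65

r̄p = 1.2800%,  r̄m = 0.3600%
Cov = Σ(rp − r̄p)(rm − r̄m) / 5 = 9.9552
Var(rm) = Σ(rm − r̄m)² / 5 = 6.0424
β = Cov / Var = 9.9552 / 6.0424 = 1.6476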